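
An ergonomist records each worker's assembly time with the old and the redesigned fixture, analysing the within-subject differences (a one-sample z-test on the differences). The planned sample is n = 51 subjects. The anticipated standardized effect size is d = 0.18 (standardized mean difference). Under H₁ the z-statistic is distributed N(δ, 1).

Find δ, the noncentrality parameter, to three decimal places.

The noncentrality parameter scales effect size by the design's sample-size factor: δ = d·√n = 0.18 × √51 = 1.2855

δ ≈ 1.285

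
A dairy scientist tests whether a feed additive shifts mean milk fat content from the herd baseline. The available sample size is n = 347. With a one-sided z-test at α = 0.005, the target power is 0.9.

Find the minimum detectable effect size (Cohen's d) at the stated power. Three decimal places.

Need Φ(δ − 2.576) = 0.9, so δ = 2.576 + 1.282 = 3.857.
δ = d·√n ⇒ d = δ/√n = 3.857/√347 = 0.2071.

d ≈ 0.207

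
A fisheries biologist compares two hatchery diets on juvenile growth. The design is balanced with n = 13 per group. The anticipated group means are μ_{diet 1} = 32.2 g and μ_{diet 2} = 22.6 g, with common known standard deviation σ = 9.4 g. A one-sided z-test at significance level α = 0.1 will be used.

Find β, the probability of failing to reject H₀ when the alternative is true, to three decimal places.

β ≈ 0.093

Standardized effect: d = |μ_{diet 1} − μ_{diet 2}| / σ = |32.2 − 22.6| / 9.4 = 1.0213
Noncentrality parameter: λ = d·√(n/2) = 1.0213 × √(13/2) = 2.6038
Critical value for a one-sided test at α = 0.1: z_α = 1.282.
Power = Φ(λ − 1.282) = Φ(1.322) = 0.9069.
Type II error: β = 1 − power = 1 − 0.9069 = 0.0931.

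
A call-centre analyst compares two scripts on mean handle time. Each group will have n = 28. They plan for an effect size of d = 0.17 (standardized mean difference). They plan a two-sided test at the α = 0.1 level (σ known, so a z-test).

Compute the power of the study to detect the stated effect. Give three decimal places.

Noncentrality parameter: δ = d·√(n/2) = 0.17 × √(28/2) = 0.6361
Two-sided α = 0.1 → critical value z_{0.05} = 1.645.
Power = Φ(δ − 1.645) + Φ(−δ − 1.645) = Φ(-1.009) + Φ(-2.281) = 0.1565 + 0.0113 = 0.1678.

Power ≈ 0.168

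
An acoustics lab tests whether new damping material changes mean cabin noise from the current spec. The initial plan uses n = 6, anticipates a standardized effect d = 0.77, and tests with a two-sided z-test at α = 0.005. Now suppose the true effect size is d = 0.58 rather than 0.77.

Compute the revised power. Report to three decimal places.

Power ≈ 0.083

With d = 0.58: δ = d·√n = 0.58 × √6 = 1.4207. Critical value z_{0.0025} = 2.807.
Revised power = Φ(δ − 2.807) + Φ(−δ − 2.807) = Φ(-1.386) + Φ(-4.228) = 0.0828 + 0.0000 = 0.0828.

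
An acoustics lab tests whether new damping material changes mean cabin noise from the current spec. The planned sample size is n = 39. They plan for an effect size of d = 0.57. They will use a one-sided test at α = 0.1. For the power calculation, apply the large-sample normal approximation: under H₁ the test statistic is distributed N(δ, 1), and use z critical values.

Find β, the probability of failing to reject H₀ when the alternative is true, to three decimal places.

β ≈ 0.011

Noncentrality parameter: δ = d·√n = 0.57 × √39 = 3.5596
Critical value for a one-sided test at α = 0.1: z_α = 1.282.
Power = Φ(δ − 1.282) = Φ(2.278) = 0.9886.
Type II error: β = 1 − power = 1 − 0.9886 = 0.0114.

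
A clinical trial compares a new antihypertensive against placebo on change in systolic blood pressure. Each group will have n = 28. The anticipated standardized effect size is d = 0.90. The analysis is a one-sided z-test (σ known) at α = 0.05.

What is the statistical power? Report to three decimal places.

Power ≈ 0.958

Noncentrality parameter: δ = d·√(n/2) = 0.90 × √(28/2) = 3.3675
Critical value for a one-sided test at α = 0.05: z_α = 1.645.
Power = Φ(δ − 1.645) = Φ(1.723) = 0.9575.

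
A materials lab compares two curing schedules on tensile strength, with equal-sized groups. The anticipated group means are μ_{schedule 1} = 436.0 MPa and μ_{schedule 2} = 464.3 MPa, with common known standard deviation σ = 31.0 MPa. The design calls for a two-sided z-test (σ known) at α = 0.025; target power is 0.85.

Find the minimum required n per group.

n = 26 per group

Standardized effect: d = |μ_{schedule 1} − μ_{schedule 2}| / σ = |436.0 − 464.3| / 31.0 = 0.9129
For power 0.85 need Φ(δ − z_{0.0125}) = 0.85, so δ = z_{0.0125} + z_{0.15} = 2.241 + 1.036 = 3.278.
(Ignoring the negligible lower-tail rejection probability gives the usual closed-form inversion.)
δ = d·√(n/2) ⇒ n = 2(δ/d)² = 2 × (3.278 / 0.9129)² = 25.78.
Rounding up, n = 26 per group.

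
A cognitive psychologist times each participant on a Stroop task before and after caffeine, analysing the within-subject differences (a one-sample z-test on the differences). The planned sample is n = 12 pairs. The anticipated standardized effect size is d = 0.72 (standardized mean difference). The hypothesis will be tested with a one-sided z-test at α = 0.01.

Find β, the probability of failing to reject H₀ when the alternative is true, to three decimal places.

Noncentrality parameter: δ = d·√n = 0.72 × √12 = 2.4942
Critical value for a one-sided test at α = 0.01: z_α = 2.326.
Power = P(Z > 2.326 − δ) = Φ(0.168) = 0.5666.
Type II error: β = 1 − power = 1 − 0.5666 = 0.4334.

β ≈ 0.433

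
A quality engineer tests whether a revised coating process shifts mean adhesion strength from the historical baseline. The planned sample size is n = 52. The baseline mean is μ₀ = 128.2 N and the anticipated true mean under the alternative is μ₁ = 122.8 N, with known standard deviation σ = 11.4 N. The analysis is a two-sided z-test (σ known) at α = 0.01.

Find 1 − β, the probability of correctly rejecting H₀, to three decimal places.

Power ≈ 0.800

Standardized effect: d = |μ₁ − μ₀| / σ = |122.8 − 128.2| / 11.4 = 0.4737
Noncentrality parameter: δ = d·√n = 0.4737 × √52 = 3.4158
Critical value for a two-sided test at α = 0.01: z_{α/2} = 2.576.
Power = Φ(δ − 2.576) + Φ(−δ − 2.576) = Φ(0.840) + Φ(-5.992) = 0.7995 + 0.0000 = 0.7995.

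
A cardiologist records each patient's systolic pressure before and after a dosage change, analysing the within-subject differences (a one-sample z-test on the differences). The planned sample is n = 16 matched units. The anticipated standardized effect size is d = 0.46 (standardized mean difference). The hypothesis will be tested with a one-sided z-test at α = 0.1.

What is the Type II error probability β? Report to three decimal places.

Noncentrality parameter: δ = d·√n = 0.46 × √16 = 1.8400
One-sided α = 0.1 → critical value z_{0.1} = 1.282.
Power = Φ(δ − 1.282) = Φ(0.558) = 0.7117.
Type II error: β = 1 − power = 1 − 0.7117 = 0.2883.

β ≈ 0.288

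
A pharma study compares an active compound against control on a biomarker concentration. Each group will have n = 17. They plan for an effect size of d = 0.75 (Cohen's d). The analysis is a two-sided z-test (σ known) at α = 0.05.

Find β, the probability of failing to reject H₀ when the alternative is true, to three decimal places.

β ≈ 0.410

Noncentrality parameter: δ = d·√(n/2) = 0.75 × √(17/2) = 2.1866
Two-sided α = 0.05 → critical value z_{0.025} = 1.960.
Power = Φ(δ − 1.960) + Φ(−δ − 1.960) = Φ(0.227) + Φ(-4.147) = 0.5896 + 0.0000 = 0.5897.
Type II error: β = 1 − power = 1 − 0.5897 = 0.4103.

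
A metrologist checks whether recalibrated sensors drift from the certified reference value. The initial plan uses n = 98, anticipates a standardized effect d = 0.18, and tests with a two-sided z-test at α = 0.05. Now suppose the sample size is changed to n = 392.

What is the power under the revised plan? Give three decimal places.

With n = 392: δ = d·√n = 0.18 × √392 = 3.5638. Critical value z_{0.025} = 1.960.
Revised power = Φ(δ − 1.960) + Φ(−δ − 1.960) = Φ(1.604) + Φ(-5.524) = 0.9456 + 0.0000 = 0.9456.

Power ≈ 0.946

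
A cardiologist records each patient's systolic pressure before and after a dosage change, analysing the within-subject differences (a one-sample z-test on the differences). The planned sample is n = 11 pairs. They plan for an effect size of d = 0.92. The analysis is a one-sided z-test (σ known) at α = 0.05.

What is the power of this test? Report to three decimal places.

Power ≈ 0.920

Noncentrality parameter: δ = d·√n = 0.92 × √11 = 3.0513
One-sided α = 0.05 → critical value z_{0.05} = 1.645.
Power = P(Z > 1.645 − δ) = Φ(1.406) = 0.9202.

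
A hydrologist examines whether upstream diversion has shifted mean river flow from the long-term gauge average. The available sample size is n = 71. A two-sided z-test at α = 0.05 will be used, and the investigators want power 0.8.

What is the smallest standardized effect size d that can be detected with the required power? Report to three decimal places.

d ≈ 0.332

Required noncentrality: δ = z_{0.025} + z_{0.20} = 1.960 + 0.842 = 2.802.
(Lower-tail contribution to power is negligible for δ > 0.)
δ = d·√n ⇒ d = δ/√n = 2.802/√71 = 0.3325.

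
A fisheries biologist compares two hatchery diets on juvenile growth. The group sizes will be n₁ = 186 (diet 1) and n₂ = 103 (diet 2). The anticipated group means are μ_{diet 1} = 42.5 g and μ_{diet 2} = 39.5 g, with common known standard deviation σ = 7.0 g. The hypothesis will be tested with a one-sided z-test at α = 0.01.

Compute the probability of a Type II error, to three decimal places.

β ≈ 0.122

Standardized effect: d = |μ_{diet 1} − μ_{diet 2}| / σ = |42.5 − 39.5| / 7.0 = 0.4286
Noncentrality parameter: δ = d / √(1/n₁ + 1/n₂) = 0.4286 / √(1/186 + 1/103) = 3.4894
One-sided α = 0.01 → critical value z_{0.01} = 2.326.
Power = Φ(δ − 2.326) = Φ(1.163) = 0.8776.
Type II error: β = 1 − power = 1 − 0.8776 = 0.1224.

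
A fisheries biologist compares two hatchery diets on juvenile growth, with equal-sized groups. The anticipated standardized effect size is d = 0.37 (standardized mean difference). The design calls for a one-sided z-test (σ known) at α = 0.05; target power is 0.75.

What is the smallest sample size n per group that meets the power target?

Set Φ(δ − 1.645) = 0.75; then δ − 1.645 = Φ⁻¹(0.75) = 0.674, giving δ = 2.319.
δ = d·√(n/2) ⇒ n = 2(δ/d)² = 2 × (2.319 / 0.37)² = 78.59.
Rounding up, n = 79 per group.

n = 79 per group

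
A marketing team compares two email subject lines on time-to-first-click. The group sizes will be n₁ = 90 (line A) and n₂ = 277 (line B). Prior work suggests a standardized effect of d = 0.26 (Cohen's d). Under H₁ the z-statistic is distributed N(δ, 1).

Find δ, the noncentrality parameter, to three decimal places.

The noncentrality parameter scales effect size by the design's sample-size factor: δ = d / √(1/n₁ + 1/n₂) = 0.26 / √(1/90 + 1/277) = 2.1429

δ ≈ 2.143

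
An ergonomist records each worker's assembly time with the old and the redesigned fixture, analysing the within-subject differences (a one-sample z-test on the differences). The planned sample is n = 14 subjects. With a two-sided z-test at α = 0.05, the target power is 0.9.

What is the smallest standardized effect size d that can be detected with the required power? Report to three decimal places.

Required noncentrality: δ = z_{0.025} + z_{0.10} = 1.960 + 1.282 = 3.242.
(The second rejection-region term Φ(−δ − z_{α/2}) is negligible and dropped.)
δ = d·√n ⇒ d = δ/√n = 3.242/√14 = 0.8663.

d ≈ 0.866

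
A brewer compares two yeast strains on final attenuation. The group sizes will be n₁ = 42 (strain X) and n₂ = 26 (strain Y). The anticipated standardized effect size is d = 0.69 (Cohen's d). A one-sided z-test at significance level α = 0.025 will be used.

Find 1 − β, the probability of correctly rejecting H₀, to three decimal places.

Power ≈ 0.790

Noncentrality parameter: δ = d / √(1/n₁ + 1/n₂) = 0.69 / √(1/42 + 1/26) = 2.7651
One-sided α = 0.025 → critical value z_{0.025} = 1.960.
Power = P(Z > 1.960 − δ) = Φ(0.805) = 0.7896.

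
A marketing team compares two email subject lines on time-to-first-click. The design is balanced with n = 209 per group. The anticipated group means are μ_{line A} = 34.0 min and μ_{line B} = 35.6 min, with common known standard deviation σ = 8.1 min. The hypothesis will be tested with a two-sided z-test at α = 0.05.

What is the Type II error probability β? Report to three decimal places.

Standardized effect: d = |μ_{line A} − μ_{line B}| / σ = |34.0 − 35.6| / 8.1 = 0.1975
Noncentrality parameter: δ = d·√(n/2) = 0.1975 × √(209/2) = 2.0193
Two-sided α = 0.05 → critical value z_{0.025} = 1.960.
Power = Φ(δ − 1.960) + Φ(−δ − 1.960) = Φ(0.059) + Φ(-3.979) = 0.5236 + 0.0000 = 0.5237.
Type II error: β = 1 − power = 1 − 0.5237 = 0.4763.

β ≈ 0.476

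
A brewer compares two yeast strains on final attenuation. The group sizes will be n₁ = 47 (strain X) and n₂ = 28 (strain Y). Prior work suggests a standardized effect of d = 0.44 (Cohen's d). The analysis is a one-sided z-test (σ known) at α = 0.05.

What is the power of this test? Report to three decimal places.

Power ≈ 0.579

Noncentrality parameter: δ = d / √(1/n₁ + 1/n₂) = 0.44 / √(1/47 + 1/28) = 1.8431
Critical value for a one-sided test at α = 0.05: z_α = 1.645.
Power = P(Z > 1.645 − δ) = Φ(0.198) = 0.5786.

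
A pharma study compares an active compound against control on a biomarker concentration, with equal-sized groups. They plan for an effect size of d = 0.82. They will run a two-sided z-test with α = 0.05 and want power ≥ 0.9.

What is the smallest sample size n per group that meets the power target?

n = 32 per group

For power 0.9 need Φ(δ − z_{0.025}) = 0.9, so δ = z_{0.025} + z_{0.10} = 1.960 + 1.282 = 3.242.
(Ignoring the negligible lower-tail rejection probability gives the usual closed-form inversion.)
δ = d·√(n/2) ⇒ n = 2(δ/d)² = 2 × (3.242 / 0.82)² = 31.25.
Rounding up, n = 32 per group.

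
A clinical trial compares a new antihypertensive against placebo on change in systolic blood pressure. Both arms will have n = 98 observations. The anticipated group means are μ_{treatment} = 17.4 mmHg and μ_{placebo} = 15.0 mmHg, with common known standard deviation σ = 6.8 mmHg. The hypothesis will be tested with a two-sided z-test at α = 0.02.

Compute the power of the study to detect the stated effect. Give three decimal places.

Standardized effect: d = |μ_{treatment} − μ_{placebo}| / σ = |17.4 − 15.0| / 6.8 = 0.3529
Noncentrality parameter: δ = d·√(n/2) = 0.3529 × √(98/2) = 2.4706
Critical value for a two-sided test at α = 0.02: z_{α/2} = 2.326.
Power = Φ(δ − 2.326) + Φ(−δ − 2.326) = Φ(0.144) + Φ(-4.797) = 0.5573 + 0.0000 = 0.5573.

Power ≈ 0.557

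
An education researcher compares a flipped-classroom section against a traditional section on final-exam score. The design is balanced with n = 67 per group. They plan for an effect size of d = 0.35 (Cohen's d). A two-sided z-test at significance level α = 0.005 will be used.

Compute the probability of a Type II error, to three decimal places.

β ≈ 0.783

Noncentrality parameter: δ = d·√(n/2) = 0.35 × √(67/2) = 2.0258
Two-sided α = 0.005 → critical value z_{0.0025} = 2.807.
Power = Φ(δ − 2.807) + Φ(−δ − 2.807) = Φ(-0.781) + Φ(-4.833) = 0.2173 + 0.0000 = 0.2173.
Type II error: β = 1 − power = 1 − 0.2173 = 0.7827.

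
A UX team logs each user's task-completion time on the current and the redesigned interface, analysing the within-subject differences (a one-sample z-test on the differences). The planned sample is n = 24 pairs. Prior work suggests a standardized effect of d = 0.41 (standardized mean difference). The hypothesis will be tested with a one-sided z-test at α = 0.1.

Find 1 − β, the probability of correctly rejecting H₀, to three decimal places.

Noncentrality parameter: δ = d·√n = 0.41 × √24 = 2.0086
Critical value for a one-sided test at α = 0.1: z_α = 1.282.
Power = P(Z > 1.282 − δ) = Φ(0.727) = 0.7664.

Power ≈ 0.766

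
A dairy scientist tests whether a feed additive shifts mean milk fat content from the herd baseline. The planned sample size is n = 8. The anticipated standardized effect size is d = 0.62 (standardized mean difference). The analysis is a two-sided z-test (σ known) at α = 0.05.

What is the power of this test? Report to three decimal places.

Noncentrality parameter: δ = d·√n = 0.62 × √8 = 1.7536
Two-sided α = 0.05 → critical value z_{0.025} = 1.960.
Power = Φ(δ − 1.960) + Φ(−δ − 1.960) = Φ(-0.206) + Φ(-3.714) = 0.4183 + 0.0001 = 0.4184.

Power ≈ 0.418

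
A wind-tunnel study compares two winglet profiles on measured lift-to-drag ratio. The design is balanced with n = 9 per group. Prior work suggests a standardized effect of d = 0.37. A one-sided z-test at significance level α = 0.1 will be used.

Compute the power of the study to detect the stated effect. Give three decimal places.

Power ≈ 0.310

Noncentrality parameter: δ = d·√(n/2) = 0.37 × √(9/2) = 0.7849
One-sided α = 0.1 → critical value z_{0.1} = 1.282.
Power = Φ(δ − 1.282) = Φ(-0.497) = 0.3097.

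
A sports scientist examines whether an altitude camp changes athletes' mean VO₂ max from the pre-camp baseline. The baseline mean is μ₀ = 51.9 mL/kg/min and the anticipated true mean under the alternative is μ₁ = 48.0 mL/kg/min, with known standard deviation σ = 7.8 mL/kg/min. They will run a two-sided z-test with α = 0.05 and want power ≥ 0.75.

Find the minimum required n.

Standardized effect: d = |μ₁ − μ₀| / σ = |48.0 − 51.9| / 7.8 = 0.5000
Set Φ(δ − 1.960) = 0.75; then δ − 1.960 = Φ⁻¹(0.75) = 0.674, giving δ = 2.634.
(Ignoring the negligible lower-tail rejection probability gives the usual closed-form inversion.)
δ = d·√n ⇒ n = (δ/d)² = (2.634 / 0.5000)² = 27.76.
Round up to the next whole unit.

n = 28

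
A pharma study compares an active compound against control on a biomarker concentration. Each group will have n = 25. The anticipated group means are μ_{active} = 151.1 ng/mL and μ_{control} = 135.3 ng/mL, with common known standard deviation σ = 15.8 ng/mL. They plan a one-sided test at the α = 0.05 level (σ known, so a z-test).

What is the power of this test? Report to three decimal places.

Power ≈ 0.971

Standardized effect: d = |μ_{active} − μ_{control}| / σ = |151.1 − 135.3| / 15.8 = 1.0000
Noncentrality parameter: δ = d·√(n/2) = 1.0000 × √(25/2) = 3.5355
One-sided α = 0.05 → critical value z_{0.05} = 1.645.
Power = P(Z > 1.645 − δ) = Φ(1.891) = 0.9707.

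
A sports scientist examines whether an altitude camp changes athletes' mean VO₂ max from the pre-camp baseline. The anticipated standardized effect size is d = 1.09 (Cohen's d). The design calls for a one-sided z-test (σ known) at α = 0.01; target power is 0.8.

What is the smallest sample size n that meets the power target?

n = 9

For power 0.8 need Φ(δ − z_{0.01}) = 0.8, so δ = z_{0.01} + z_{0.20} = 2.326 + 0.842 = 3.168.
δ = d·√n ⇒ n = (δ/d)² = (3.168 / 1.09)² = 8.45.
Round up to the next whole unit.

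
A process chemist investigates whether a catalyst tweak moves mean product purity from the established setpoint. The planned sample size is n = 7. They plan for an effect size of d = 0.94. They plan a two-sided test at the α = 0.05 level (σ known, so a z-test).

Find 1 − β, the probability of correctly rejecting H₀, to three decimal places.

Noncentrality parameter: δ = d·√n = 0.94 × √7 = 2.4870
Critical value for a two-sided test at α = 0.05: z_{α/2} = 1.960.
Power = Φ(δ − 1.960) + Φ(−δ − 1.960) = Φ(0.527) + Φ(-4.447) = 0.7009 + 0.0000 = 0.7009.

Power ≈ 0.701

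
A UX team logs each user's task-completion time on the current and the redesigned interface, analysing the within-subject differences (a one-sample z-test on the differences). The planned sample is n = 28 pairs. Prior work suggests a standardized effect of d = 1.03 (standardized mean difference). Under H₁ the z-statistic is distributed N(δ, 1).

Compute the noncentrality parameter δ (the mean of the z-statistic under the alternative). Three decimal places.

δ ≈ 5.450

δ = d·√n = 1.03 × √28 = 5.4502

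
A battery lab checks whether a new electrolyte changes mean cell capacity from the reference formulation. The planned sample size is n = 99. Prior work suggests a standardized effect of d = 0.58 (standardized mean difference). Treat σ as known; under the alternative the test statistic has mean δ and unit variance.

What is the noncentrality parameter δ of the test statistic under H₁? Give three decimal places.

δ ≈ 5.771

δ = d·√n = 0.58 × √99 = 5.7709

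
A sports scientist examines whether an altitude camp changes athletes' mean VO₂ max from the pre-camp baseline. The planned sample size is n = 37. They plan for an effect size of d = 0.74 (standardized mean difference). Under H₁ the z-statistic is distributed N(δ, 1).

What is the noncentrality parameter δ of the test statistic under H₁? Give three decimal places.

δ = d·√n = 0.74 × √37 = 4.5012

δ ≈ 4.501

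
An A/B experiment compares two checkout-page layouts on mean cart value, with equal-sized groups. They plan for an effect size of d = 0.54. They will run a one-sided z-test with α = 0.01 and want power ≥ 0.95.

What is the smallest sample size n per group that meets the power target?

n = 109 per group

For power 0.95 need Φ(δ − z_{0.01}) = 0.95, so δ = z_{0.01} + z_{0.05} = 2.326 + 1.645 = 3.971.
δ = d·√(n/2) ⇒ n = 2(δ/d)² = 2 × (3.971 / 0.54)² = 108.16.
Round up to the next whole unit.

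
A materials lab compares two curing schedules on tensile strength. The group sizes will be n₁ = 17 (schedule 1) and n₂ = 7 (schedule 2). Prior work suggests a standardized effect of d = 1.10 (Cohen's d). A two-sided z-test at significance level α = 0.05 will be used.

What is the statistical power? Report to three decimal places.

Noncentrality parameter: δ = d / √(1/n₁ + 1/n₂) = 1.10 / √(1/17 + 1/7) = 2.4494
Critical value for a two-sided test at α = 0.05: z_{α/2} = 1.960.
Power = Φ(δ − 1.960) + Φ(−δ − 1.960) = Φ(0.489) + Φ(-4.409) = 0.6877 + 0.0000 = 0.6877.

Power ≈ 0.688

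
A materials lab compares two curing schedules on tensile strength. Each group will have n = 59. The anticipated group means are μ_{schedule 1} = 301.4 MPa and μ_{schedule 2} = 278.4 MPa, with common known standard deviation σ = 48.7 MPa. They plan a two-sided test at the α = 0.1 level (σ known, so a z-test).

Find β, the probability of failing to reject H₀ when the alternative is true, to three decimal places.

β ≈ 0.179

Standardized effect: d = |μ_{schedule 1} − μ_{schedule 2}| / σ = |301.4 − 278.4| / 48.7 = 0.4723
Noncentrality parameter: δ = d·√(n/2) = 0.4723 × √(59/2) = 2.5651
Two-sided α = 0.1 → critical value z_{0.05} = 1.645.
Power = Φ(δ − 1.645) + Φ(−δ − 1.645) = Φ(0.920) + Φ(-4.210) = 0.8213 + 0.0000 = 0.8213.
Type II error: β = 1 − power = 1 − 0.8213 = 0.1787.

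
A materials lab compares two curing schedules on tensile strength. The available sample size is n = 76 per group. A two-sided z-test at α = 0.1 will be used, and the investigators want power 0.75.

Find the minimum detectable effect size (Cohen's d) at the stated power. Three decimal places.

d ≈ 0.376

Need Φ(δ − 1.645) = 0.75, so δ = 1.645 + 0.674 = 2.319.
(Lower-tail contribution to power is negligible for δ > 0.)
δ = d·√(n/2) ⇒ d = δ/√(n/2) = 2.319/√(76/2) = 0.3762.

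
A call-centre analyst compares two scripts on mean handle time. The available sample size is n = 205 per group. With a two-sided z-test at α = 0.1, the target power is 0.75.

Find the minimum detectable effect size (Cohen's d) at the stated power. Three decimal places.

d ≈ 0.229

Need Φ(δ − 1.645) = 0.75, so δ = 1.645 + 0.674 = 2.319.
(Lower-tail contribution to power is negligible for δ > 0.)
δ = d·√(n/2) ⇒ d = δ/√(n/2) = 2.319/√(205/2) = 0.2291.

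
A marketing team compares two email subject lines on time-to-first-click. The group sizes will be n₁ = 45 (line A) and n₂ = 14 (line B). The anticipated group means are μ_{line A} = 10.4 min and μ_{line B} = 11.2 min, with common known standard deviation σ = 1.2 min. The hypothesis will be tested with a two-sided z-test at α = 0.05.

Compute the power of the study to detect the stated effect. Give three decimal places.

Standardized effect: d = |μ_{line A} − μ_{line B}| / σ = |10.4 − 11.2| / 1.2 = 0.6667
Noncentrality parameter: δ = d / √(1/n₁ + 1/n₂) = 0.6667 / √(1/45 + 1/14) = 2.1785
Two-sided α = 0.05 → critical value z_{0.025} = 1.960.
Power = Φ(δ − 1.960) + Φ(−δ − 1.960) = Φ(0.219) + Φ(-4.138) = 0.5865 + 0.0000 = 0.5865.

Power ≈ 0.587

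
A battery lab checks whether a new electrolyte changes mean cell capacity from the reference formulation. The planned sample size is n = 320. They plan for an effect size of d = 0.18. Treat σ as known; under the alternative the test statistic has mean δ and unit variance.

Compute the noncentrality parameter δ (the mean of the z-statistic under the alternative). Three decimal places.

The noncentrality parameter scales effect size by the design's sample-size factor: δ = d·√n = 0.18 × √320 = 3.2199

δ ≈ 3.220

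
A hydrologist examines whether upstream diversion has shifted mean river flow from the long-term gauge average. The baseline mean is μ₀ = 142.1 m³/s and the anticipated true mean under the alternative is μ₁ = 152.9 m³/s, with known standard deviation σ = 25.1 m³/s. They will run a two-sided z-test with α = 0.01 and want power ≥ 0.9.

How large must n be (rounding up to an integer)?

n = 81

Standardized effect: d = |μ₁ − μ₀| / σ = |152.9 − 142.1| / 25.1 = 0.4303
Set Φ(δ − 2.576) = 0.9; then δ − 2.576 = Φ⁻¹(0.9) = 1.282, giving δ = 3.857.
(For δ > 0 the lower-tail rejection region contributes negligibly to power, so the one-term inversion is standard.)
δ = d·√n ⇒ n = (δ/d)² = (3.857 / 0.4303)² = 80.37.
Round up to the next whole unit.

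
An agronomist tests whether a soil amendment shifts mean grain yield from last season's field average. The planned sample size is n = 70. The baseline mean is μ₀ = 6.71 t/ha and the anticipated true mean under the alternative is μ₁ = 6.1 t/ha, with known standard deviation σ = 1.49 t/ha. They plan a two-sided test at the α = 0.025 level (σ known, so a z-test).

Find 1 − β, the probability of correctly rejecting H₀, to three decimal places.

Standardized effect: d = |μ₁ − μ₀| / σ = |6.1 − 6.71| / 1.49 = 0.4094
Noncentrality parameter: δ = d·√n = 0.4094 × √70 = 3.4253
Two-sided α = 0.025 → critical value z_{0.0125} = 2.241.
Power = Φ(δ − 2.241) + Φ(−δ − 2.241) = Φ(1.184) + Φ(-5.667) = 0.8818 + 0.0000 = 0.8818.

Power ≈ 0.882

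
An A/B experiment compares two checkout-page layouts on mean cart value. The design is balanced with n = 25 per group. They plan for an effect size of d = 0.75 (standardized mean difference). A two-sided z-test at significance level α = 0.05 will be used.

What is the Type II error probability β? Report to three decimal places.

β ≈ 0.245

Noncentrality parameter: δ = d·√(n/2) = 0.75 × √(25/2) = 2.6517
Critical value for a two-sided test at α = 0.05: z_{α/2} = 1.960.
Power = Φ(δ − 1.960) + Φ(−δ − 1.960) = Φ(0.692) + Φ(-4.612) = 0.7554 + 0.0000 = 0.7554.
Type II error: β = 1 − power = 1 − 0.7554 = 0.2446.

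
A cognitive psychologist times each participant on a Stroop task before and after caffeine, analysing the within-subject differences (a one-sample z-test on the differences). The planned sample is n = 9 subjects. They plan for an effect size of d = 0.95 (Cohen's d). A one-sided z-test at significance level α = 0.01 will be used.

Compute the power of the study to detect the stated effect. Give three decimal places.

Power ≈ 0.700

Noncentrality parameter: δ = d·√n = 0.95 × √9 = 2.8500
One-sided α = 0.01 → critical value z_{0.01} = 2.326.
Power = Φ(δ − 2.326) = Φ(0.524) = 0.6997.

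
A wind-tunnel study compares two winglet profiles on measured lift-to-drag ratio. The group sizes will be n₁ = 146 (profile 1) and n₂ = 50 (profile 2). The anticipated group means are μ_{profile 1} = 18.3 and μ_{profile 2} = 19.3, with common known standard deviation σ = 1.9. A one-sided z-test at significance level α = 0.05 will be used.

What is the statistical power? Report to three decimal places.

Standardized effect: d = |μ_{profile 1} − μ_{profile 2}| / σ = |18.3 − 19.3| / 1.9 = 0.5263
Noncentrality parameter: δ = d / √(1/n₁ + 1/n₂) = 0.5263 / √(1/146 + 1/50) = 3.2120
Critical value for a one-sided test at α = 0.05: z_α = 1.645.
Power = Φ(δ − 1.645) = Φ(1.567) = 0.9415.

Power ≈ 0.941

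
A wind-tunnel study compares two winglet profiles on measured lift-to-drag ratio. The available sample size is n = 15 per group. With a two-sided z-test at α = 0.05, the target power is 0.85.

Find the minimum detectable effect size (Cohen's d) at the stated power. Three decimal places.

d ≈ 1.094

Required noncentrality: δ = z_{0.025} + z_{0.15} = 1.960 + 1.036 = 2.996.
(Lower-tail contribution to power is negligible for δ > 0.)
δ = d·√(n/2) ⇒ d = δ/√(n/2) = 2.996/√(15/2) = 1.0941.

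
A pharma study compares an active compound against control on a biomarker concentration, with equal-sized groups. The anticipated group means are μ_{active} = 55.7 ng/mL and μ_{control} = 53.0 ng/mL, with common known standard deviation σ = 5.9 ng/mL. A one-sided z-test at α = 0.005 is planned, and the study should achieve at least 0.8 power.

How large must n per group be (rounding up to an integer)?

n = 112 per group

Standardized effect: d = |μ_{active} − μ_{control}| / σ = |55.7 − 53.0| / 5.9 = 0.4576
For power 0.8 need Φ(δ − z_{0.005}) = 0.8, so δ = z_{0.005} + z_{0.20} = 2.576 + 0.842 = 3.417.
δ = d·√(n/2) ⇒ n = 2(δ/d)² = 2 × (3.417 / 0.4576)² = 111.53.
Rounding up, n = 112 per group.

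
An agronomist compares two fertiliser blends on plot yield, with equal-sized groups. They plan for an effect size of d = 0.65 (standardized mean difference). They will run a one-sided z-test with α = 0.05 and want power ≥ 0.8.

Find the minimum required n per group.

Set Φ(δ − 1.645) = 0.8; then δ − 1.645 = Φ⁻¹(0.8) = 0.842, giving δ = 2.486.
δ = d·√(n/2) ⇒ n = 2(δ/d)² = 2 × (2.486 / 0.65)² = 29.27.
Rounding up, n = 30 per group.

n = 30 per group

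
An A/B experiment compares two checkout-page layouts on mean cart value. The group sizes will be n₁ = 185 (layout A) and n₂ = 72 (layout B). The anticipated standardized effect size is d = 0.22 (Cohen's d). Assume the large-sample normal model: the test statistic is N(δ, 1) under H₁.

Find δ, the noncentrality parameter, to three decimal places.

The noncentrality parameter scales effect size by the design's sample-size factor: δ = d / √(1/n₁ + 1/n₂) = 0.22 / √(1/185 + 1/72) = 1.5838

δ ≈ 1.584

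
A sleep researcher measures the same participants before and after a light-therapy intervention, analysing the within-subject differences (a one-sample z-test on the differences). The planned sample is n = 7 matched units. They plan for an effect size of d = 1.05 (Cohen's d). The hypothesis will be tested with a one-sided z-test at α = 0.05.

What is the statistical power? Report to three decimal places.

Power ≈ 0.871

Noncentrality parameter: δ = d·√n = 1.05 × √7 = 2.7780
Critical value for a one-sided test at α = 0.05: z_α = 1.645.
Power = Φ(δ − 1.645) = Φ(1.133) = 0.8714.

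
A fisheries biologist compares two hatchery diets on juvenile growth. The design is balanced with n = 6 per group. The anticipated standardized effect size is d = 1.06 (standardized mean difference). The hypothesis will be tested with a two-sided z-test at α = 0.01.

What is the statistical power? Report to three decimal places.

Noncentrality parameter: δ = d·√(n/2) = 1.06 × √(6/2) = 1.8360
Two-sided α = 0.01 → critical value z_{0.005} = 2.576.
Power = Φ(δ − 2.576) + Φ(−δ − 2.576) = Φ(-0.740) + Φ(-4.412) = 0.2297 + 0.0000 = 0.2297.

Power ≈ 0.230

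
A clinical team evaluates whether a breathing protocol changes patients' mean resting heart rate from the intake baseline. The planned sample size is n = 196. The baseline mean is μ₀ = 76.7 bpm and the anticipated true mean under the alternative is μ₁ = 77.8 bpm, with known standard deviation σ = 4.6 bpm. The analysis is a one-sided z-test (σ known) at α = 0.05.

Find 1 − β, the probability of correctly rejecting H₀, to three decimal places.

Standardized effect: d = |μ₁ − μ₀| / σ = |77.8 − 76.7| / 4.6 = 0.2391
Noncentrality parameter: λ = d·√n = 0.2391 × √196 = 3.3478
One-sided α = 0.05 → critical value z_{0.05} = 1.645.
Power = P(Z > 1.645 − λ) = Φ(1.703) = 0.9557.

Power ≈ 0.956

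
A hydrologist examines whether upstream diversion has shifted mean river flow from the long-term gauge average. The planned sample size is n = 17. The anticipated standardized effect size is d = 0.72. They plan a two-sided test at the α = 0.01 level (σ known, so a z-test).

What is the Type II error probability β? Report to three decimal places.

Noncentrality parameter: δ = d·√n = 0.72 × √17 = 2.9686
Two-sided α = 0.01 → critical value z_{0.005} = 2.576.
Power = Φ(δ − 2.576) + Φ(−δ − 2.576) = Φ(0.393) + Φ(-5.544) = 0.6528 + 0.0000 = 0.6528.
Type II error: β = 1 − power = 1 − 0.6528 = 0.3472.

β ≈ 0.347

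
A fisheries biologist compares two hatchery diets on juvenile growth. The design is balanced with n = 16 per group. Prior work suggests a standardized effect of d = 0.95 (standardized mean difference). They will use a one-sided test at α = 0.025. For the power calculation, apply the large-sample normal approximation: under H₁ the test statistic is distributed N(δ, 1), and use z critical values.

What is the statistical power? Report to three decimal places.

Power ≈ 0.766

Noncentrality parameter: δ = d·√(n/2) = 0.95 × √(16/2) = 2.6870
One-sided α = 0.025 → critical value z_{0.025} = 1.960.
Power = Φ(δ − 1.960) = Φ(0.727) = 0.7664.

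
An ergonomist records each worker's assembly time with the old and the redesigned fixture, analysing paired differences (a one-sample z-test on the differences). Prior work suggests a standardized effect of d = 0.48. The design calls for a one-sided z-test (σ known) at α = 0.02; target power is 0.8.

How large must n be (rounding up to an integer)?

n = 37

For power 0.8 need Φ(δ − z_{0.02}) = 0.8, so δ = z_{0.02} + z_{0.20} = 2.054 + 0.842 = 2.895.
δ = d·√n ⇒ n = (δ/d)² = (2.895 / 0.48)² = 36.39.
Round up to the next whole unit.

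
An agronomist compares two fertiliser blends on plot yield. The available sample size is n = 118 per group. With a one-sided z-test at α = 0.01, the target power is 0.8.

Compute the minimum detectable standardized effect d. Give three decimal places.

Need Φ(δ − 2.326) = 0.8, so δ = 2.326 + 0.842 = 3.168.
δ = d·√(n/2) ⇒ d = δ/√(n/2) = 3.168/√(118/2) = 0.4124.

d ≈ 0.412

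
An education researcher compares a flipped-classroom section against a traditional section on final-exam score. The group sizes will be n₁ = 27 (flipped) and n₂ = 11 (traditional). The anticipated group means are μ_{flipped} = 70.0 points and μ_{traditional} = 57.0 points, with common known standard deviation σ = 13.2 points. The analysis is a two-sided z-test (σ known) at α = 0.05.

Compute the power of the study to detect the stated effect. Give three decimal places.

Standardized effect: d = |μ_{flipped} − μ_{traditional}| / σ = |70.0 − 57.0| / 13.2 = 0.9848
Noncentrality parameter: δ = d / √(1/n₁ + 1/n₂) = 0.9848 / √(1/27 + 1/11) = 2.7533
Critical value for a two-sided test at α = 0.05: z_{α/2} = 1.960.
Power = Φ(δ − 1.960) + Φ(−δ − 1.960) = Φ(0.793) + Φ(-4.713) = 0.7862 + 0.0000 = 0.7862.

Power ≈ 0.786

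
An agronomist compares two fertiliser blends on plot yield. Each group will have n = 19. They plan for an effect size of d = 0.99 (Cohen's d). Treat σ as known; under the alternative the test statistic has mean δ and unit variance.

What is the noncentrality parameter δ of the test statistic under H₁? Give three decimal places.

δ = d·√(n/2) = 0.99 × √(19/2) = 3.0514

δ ≈ 3.051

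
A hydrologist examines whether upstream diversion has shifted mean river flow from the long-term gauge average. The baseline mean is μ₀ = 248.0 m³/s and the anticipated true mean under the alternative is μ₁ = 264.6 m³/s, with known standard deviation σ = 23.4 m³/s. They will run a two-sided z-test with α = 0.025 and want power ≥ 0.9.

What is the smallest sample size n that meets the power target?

Standardized effect: d = |μ₁ − μ₀| / σ = |264.6 − 248.0| / 23.4 = 0.7094
Set Φ(δ − 2.241) = 0.9; then δ − 2.241 = Φ⁻¹(0.9) = 1.282, giving δ = 3.523.
(Ignoring the negligible lower-tail rejection probability gives the usual closed-form inversion.)
δ = d·√n ⇒ n = (δ/d)² = (3.523 / 0.7094)² = 24.66.
Rounding up, n = 25.

n = 25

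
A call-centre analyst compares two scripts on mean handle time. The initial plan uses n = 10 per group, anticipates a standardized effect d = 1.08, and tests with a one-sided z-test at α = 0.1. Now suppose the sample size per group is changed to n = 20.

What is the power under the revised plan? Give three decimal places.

With n = 20 per group: δ = d·√(n/2) = 1.08 × √(20/2) = 3.4153. Critical value z_{0.1} = 1.282.
Revised power = P(Z > 1.282 − δ) = Φ(2.134) = 0.9836.

Power ≈ 0.984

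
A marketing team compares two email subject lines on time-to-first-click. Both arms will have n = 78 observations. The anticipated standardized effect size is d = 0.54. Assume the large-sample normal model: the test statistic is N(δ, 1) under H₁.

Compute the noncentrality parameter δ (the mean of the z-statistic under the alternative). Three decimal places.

δ ≈ 3.372

δ = d·√(n/2) = 0.54 × √(78/2) = 3.3723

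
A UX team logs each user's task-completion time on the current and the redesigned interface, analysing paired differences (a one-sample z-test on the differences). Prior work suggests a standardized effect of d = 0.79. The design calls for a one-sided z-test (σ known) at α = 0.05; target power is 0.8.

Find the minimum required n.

n = 10

For power 0.8 need Φ(δ − z_{0.05}) = 0.8, so δ = z_{0.05} + z_{0.20} = 1.645 + 0.842 = 2.486.
δ = d·√n ⇒ n = (δ/d)² = (2.486 / 0.79)² = 9.91.
Round up to the next whole unit.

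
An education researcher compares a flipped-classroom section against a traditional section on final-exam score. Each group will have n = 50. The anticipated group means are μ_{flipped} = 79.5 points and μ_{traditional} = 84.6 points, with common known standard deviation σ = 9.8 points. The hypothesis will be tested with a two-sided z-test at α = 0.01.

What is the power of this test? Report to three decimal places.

Power ≈ 0.510

Standardized effect: d = |μ_{flipped} − μ_{traditional}| / σ = |79.5 − 84.6| / 9.8 = 0.5204
Noncentrality parameter: δ = d·√(n/2) = 0.5204 × √(50/2) = 2.6020
Two-sided α = 0.01 → critical value z_{0.005} = 2.576.
Power = Φ(δ − 2.576) + Φ(−δ − 2.576) = Φ(0.026) + Φ(-5.178) = 0.5105 + 0.0000 = 0.5105.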